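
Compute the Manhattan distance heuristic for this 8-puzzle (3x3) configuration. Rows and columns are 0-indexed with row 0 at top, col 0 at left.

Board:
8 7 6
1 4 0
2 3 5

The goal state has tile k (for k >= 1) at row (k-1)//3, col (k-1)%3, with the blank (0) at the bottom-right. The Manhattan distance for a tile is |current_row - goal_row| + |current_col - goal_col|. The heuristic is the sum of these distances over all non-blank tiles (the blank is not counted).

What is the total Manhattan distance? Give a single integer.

Answer: 17

Derivation:
Tile 8: (0,0)->(2,1) = 3
Tile 7: (0,1)->(2,0) = 3
Tile 6: (0,2)->(1,2) = 1
Tile 1: (1,0)->(0,0) = 1
Tile 4: (1,1)->(1,0) = 1
Tile 2: (2,0)->(0,1) = 3
Tile 3: (2,1)->(0,2) = 3
Tile 5: (2,2)->(1,1) = 2
Sum: 3 + 3 + 1 + 1 + 1 + 3 + 3 + 2 = 17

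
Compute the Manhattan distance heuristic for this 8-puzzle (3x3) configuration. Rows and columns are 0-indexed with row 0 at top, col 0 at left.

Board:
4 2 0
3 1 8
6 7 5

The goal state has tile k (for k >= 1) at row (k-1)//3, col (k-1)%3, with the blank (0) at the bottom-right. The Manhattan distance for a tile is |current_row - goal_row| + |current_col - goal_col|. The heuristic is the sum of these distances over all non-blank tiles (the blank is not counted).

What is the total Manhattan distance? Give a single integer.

Answer: 14

Derivation:
Tile 4: at (0,0), goal (1,0), distance |0-1|+|0-0| = 1
Tile 2: at (0,1), goal (0,1), distance |0-0|+|1-1| = 0
Tile 3: at (1,0), goal (0,2), distance |1-0|+|0-2| = 3
Tile 1: at (1,1), goal (0,0), distance |1-0|+|1-0| = 2
Tile 8: at (1,2), goal (2,1), distance |1-2|+|2-1| = 2
Tile 6: at (2,0), goal (1,2), distance |2-1|+|0-2| = 3
Tile 7: at (2,1), goal (2,0), distance |2-2|+|1-0| = 1
Tile 5: at (2,2), goal (1,1), distance |2-1|+|2-1| = 2
Sum: 1 + 0 + 3 + 2 + 2 + 3 + 1 + 2 = 14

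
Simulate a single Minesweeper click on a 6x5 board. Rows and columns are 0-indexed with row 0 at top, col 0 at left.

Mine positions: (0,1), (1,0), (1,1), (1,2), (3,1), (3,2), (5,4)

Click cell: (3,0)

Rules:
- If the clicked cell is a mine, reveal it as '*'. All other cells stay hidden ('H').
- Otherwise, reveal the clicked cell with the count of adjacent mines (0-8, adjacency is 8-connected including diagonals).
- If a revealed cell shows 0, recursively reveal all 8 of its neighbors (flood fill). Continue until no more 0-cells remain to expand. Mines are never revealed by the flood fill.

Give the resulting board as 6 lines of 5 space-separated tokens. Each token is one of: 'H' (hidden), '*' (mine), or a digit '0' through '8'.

H H H H H
H H H H H
H H H H H
1 H H H H
H H H H H
H H H H H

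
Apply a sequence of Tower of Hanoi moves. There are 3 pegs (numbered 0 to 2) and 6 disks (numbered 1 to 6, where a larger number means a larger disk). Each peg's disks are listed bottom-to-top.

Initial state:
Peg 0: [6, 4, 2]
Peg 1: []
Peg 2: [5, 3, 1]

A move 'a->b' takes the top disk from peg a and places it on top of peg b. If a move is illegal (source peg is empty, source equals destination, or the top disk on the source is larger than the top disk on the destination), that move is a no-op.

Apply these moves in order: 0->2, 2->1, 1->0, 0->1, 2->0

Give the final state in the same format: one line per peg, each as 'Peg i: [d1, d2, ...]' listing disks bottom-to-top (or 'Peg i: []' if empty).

After move 1 (0->2):
Peg 0: [6, 4, 2]
Peg 1: []
Peg 2: [5, 3, 1]

After move 2 (2->1):
Peg 0: [6, 4, 2]
Peg 1: [1]
Peg 2: [5, 3]

After move 3 (1->0):
Peg 0: [6, 4, 2, 1]
Peg 1: []
Peg 2: [5, 3]

After move 4 (0->1):
Peg 0: [6, 4, 2]
Peg 1: [1]
Peg 2: [5, 3]

After move 5 (2->0):
Peg 0: [6, 4, 2]
Peg 1: [1]
Peg 2: [5, 3]

Answer: Peg 0: [6, 4, 2]
Peg 1: [1]
Peg 2: [5, 3]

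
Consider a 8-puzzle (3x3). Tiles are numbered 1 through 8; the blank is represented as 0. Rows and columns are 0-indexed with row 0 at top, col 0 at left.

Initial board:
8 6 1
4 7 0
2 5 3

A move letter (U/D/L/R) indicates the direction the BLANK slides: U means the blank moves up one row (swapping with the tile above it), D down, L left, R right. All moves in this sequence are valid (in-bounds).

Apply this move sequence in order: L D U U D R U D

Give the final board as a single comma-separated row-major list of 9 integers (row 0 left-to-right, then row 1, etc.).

After move 1 (L):
8 6 1
4 0 7
2 5 3

After move 2 (D):
8 6 1
4 5 7
2 0 3

After move 3 (U):
8 6 1
4 0 7
2 5 3

After move 4 (U):
8 0 1
4 6 7
2 5 3

After move 5 (D):
8 6 1
4 0 7
2 5 3

After move 6 (R):
8 6 1
4 7 0
2 5 3

After move 7 (U):
8 6 0
4 7 1
2 5 3

After move 8 (D):
8 6 1
4 7 0
2 5 3

Answer: 8, 6, 1, 4, 7, 0, 2, 5, 3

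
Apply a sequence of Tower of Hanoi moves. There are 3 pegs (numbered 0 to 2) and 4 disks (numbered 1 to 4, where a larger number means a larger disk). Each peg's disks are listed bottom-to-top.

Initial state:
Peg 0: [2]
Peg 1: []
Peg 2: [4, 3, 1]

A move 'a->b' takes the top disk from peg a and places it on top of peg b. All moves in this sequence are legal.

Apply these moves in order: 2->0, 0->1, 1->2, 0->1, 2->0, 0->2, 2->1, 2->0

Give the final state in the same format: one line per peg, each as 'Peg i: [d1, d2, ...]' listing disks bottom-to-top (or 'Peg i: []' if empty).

After move 1 (2->0):
Peg 0: [2, 1]
Peg 1: []
Peg 2: [4, 3]

After move 2 (0->1):
Peg 0: [2]
Peg 1: [1]
Peg 2: [4, 3]

After move 3 (1->2):
Peg 0: [2]
Peg 1: []
Peg 2: [4, 3, 1]

After move 4 (0->1):
Peg 0: []
Peg 1: [2]
Peg 2: [4, 3, 1]

After move 5 (2->0):
Peg 0: [1]
Peg 1: [2]
Peg 2: [4, 3]

After move 6 (0->2):
Peg 0: []
Peg 1: [2]
Peg 2: [4, 3, 1]

After move 7 (2->1):
Peg 0: []
Peg 1: [2, 1]
Peg 2: [4, 3]

After move 8 (2->0):
Peg 0: [3]
Peg 1: [2, 1]
Peg 2: [4]

Answer: Peg 0: [3]
Peg 1: [2, 1]
Peg 2: [4]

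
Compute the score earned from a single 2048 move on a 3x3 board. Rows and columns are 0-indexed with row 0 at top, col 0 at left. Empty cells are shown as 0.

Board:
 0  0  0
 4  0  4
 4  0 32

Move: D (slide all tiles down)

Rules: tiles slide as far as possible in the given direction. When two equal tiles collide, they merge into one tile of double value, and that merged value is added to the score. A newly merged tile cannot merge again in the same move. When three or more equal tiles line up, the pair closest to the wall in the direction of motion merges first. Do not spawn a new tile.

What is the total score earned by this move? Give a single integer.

Slide down:
col 0: [0, 4, 4] -> [0, 0, 8]  score +8 (running 8)
col 1: [0, 0, 0] -> [0, 0, 0]  score +0 (running 8)
col 2: [0, 4, 32] -> [0, 4, 32]  score +0 (running 8)
Board after move:
 0  0  0
 0  0  4
 8  0 32

Answer: 8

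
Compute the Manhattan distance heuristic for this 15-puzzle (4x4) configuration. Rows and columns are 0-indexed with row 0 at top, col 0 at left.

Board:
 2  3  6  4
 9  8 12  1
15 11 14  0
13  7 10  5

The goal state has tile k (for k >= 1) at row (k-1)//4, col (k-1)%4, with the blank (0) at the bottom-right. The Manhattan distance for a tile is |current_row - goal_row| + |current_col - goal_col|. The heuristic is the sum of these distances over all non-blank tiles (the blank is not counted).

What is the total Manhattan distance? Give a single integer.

Answer: 29

Derivation:
Tile 2: (0,0)->(0,1) = 1
Tile 3: (0,1)->(0,2) = 1
Tile 6: (0,2)->(1,1) = 2
Tile 4: (0,3)->(0,3) = 0
Tile 9: (1,0)->(2,0) = 1
Tile 8: (1,1)->(1,3) = 2
Tile 12: (1,2)->(2,3) = 2
Tile 1: (1,3)->(0,0) = 4
Tile 15: (2,0)->(3,2) = 3
Tile 11: (2,1)->(2,2) = 1
Tile 14: (2,2)->(3,1) = 2
Tile 13: (3,0)->(3,0) = 0
Tile 7: (3,1)->(1,2) = 3
Tile 10: (3,2)->(2,1) = 2
Tile 5: (3,3)->(1,0) = 5
Sum: 1 + 1 + 2 + 0 + 1 + 2 + 2 + 4 + 3 + 1 + 2 + 0 + 3 + 2 + 5 = 29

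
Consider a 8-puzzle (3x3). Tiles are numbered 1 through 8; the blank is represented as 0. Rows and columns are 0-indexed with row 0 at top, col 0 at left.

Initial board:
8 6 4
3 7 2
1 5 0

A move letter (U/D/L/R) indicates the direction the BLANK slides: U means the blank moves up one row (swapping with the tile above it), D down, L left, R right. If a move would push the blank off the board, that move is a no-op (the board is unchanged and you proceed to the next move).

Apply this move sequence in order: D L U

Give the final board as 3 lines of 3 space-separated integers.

Answer: 8 6 4
3 0 2
1 7 5

Derivation:
After move 1 (D):
8 6 4
3 7 2
1 5 0

After move 2 (L):
8 6 4
3 7 2
1 0 5

After move 3 (U):
8 6 4
3 0 2
1 7 5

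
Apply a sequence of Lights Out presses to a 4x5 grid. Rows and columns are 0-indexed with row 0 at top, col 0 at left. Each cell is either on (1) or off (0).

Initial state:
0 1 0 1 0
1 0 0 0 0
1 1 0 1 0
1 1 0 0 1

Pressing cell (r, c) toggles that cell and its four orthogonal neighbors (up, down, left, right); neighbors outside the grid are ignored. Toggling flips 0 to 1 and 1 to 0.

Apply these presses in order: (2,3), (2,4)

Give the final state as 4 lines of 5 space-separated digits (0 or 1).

After press 1 at (2,3):
0 1 0 1 0
1 0 0 1 0
1 1 1 0 1
1 1 0 1 1

After press 2 at (2,4):
0 1 0 1 0
1 0 0 1 1
1 1 1 1 0
1 1 0 1 0

Answer: 0 1 0 1 0
1 0 0 1 1
1 1 1 1 0
1 1 0 1 0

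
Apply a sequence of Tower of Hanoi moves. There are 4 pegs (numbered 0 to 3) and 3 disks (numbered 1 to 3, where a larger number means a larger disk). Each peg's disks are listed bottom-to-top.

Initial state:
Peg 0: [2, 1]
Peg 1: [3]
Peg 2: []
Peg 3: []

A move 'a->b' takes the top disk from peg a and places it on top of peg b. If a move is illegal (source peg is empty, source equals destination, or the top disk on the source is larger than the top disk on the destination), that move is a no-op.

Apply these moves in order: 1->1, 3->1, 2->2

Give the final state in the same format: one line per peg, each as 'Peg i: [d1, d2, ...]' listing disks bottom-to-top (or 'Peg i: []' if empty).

After move 1 (1->1):
Peg 0: [2, 1]
Peg 1: [3]
Peg 2: []
Peg 3: []

After move 2 (3->1):
Peg 0: [2, 1]
Peg 1: [3]
Peg 2: []
Peg 3: []

After move 3 (2->2):
Peg 0: [2, 1]
Peg 1: [3]
Peg 2: []
Peg 3: []

Answer: Peg 0: [2, 1]
Peg 1: [3]
Peg 2: []
Peg 3: []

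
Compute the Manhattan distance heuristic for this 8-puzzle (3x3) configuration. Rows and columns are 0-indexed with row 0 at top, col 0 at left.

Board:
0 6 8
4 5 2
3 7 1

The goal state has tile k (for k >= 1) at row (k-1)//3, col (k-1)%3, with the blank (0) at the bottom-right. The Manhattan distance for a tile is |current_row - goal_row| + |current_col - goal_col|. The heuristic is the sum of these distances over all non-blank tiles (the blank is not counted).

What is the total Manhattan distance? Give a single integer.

Tile 6: (0,1)->(1,2) = 2
Tile 8: (0,2)->(2,1) = 3
Tile 4: (1,0)->(1,0) = 0
Tile 5: (1,1)->(1,1) = 0
Tile 2: (1,2)->(0,1) = 2
Tile 3: (2,0)->(0,2) = 4
Tile 7: (2,1)->(2,0) = 1
Tile 1: (2,2)->(0,0) = 4
Sum: 2 + 3 + 0 + 0 + 2 + 4 + 1 + 4 = 16

Answer: 16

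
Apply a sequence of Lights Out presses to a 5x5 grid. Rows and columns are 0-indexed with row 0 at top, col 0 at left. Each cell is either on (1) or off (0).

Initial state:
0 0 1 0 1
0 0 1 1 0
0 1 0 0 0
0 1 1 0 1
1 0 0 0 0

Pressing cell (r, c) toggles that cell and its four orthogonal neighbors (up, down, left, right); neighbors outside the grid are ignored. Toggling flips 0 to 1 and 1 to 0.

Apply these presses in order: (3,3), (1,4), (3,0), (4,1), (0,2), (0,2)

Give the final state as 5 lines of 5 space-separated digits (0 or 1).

Answer: 0 0 1 0 0
0 0 1 0 1
1 1 0 1 1
1 1 0 1 0
1 1 1 1 0

Derivation:
After press 1 at (3,3):
0 0 1 0 1
0 0 1 1 0
0 1 0 1 0
0 1 0 1 0
1 0 0 1 0

After press 2 at (1,4):
0 0 1 0 0
0 0 1 0 1
0 1 0 1 1
0 1 0 1 0
1 0 0 1 0

After press 3 at (3,0):
0 0 1 0 0
0 0 1 0 1
1 1 0 1 1
1 0 0 1 0
0 0 0 1 0

After press 4 at (4,1):
0 0 1 0 0
0 0 1 0 1
1 1 0 1 1
1 1 0 1 0
1 1 1 1 0

After press 5 at (0,2):
0 1 0 1 0
0 0 0 0 1
1 1 0 1 1
1 1 0 1 0
1 1 1 1 0

After press 6 at (0,2):
0 0 1 0 0
0 0 1 0 1
1 1 0 1 1
1 1 0 1 0
1 1 1 1 0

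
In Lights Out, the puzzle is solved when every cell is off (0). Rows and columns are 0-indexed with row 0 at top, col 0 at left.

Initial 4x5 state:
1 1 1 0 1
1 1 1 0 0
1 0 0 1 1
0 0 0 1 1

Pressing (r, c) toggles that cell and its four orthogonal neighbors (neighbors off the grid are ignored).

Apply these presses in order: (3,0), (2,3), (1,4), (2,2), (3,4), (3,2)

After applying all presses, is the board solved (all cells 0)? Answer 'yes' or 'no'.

Answer: no

Derivation:
After press 1 at (3,0):
1 1 1 0 1
1 1 1 0 0
0 0 0 1 1
1 1 0 1 1

After press 2 at (2,3):
1 1 1 0 1
1 1 1 1 0
0 0 1 0 0
1 1 0 0 1

After press 3 at (1,4):
1 1 1 0 0
1 1 1 0 1
0 0 1 0 1
1 1 0 0 1

After press 4 at (2,2):
1 1 1 0 0
1 1 0 0 1
0 1 0 1 1
1 1 1 0 1

After press 5 at (3,4):
1 1 1 0 0
1 1 0 0 1
0 1 0 1 0
1 1 1 1 0

After press 6 at (3,2):
1 1 1 0 0
1 1 0 0 1
0 1 1 1 0
1 0 0 0 0

Lights still on: 10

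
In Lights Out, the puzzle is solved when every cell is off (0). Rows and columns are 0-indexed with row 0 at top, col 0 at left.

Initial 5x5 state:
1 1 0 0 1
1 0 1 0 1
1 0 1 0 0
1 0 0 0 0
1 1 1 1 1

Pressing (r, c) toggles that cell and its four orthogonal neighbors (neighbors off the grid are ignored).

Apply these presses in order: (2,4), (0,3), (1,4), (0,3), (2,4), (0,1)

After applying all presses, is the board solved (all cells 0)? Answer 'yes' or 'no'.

After press 1 at (2,4):
1 1 0 0 1
1 0 1 0 0
1 0 1 1 1
1 0 0 0 1
1 1 1 1 1

After press 2 at (0,3):
1 1 1 1 0
1 0 1 1 0
1 0 1 1 1
1 0 0 0 1
1 1 1 1 1

After press 3 at (1,4):
1 1 1 1 1
1 0 1 0 1
1 0 1 1 0
1 0 0 0 1
1 1 1 1 1

After press 4 at (0,3):
1 1 0 0 0
1 0 1 1 1
1 0 1 1 0
1 0 0 0 1
1 1 1 1 1

After press 5 at (2,4):
1 1 0 0 0
1 0 1 1 0
1 0 1 0 1
1 0 0 0 0
1 1 1 1 1

After press 6 at (0,1):
0 0 1 0 0
1 1 1 1 0
1 0 1 0 1
1 0 0 0 0
1 1 1 1 1

Lights still on: 14

Answer: no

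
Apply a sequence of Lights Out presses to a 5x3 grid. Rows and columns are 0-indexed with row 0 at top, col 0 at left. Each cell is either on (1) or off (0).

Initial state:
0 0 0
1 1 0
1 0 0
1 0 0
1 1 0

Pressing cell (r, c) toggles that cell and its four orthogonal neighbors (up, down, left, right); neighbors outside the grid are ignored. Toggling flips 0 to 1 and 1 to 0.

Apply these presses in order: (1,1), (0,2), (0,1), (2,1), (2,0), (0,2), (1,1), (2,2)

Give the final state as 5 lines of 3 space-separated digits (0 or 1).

Answer: 1 1 1
0 1 1
1 1 0
0 1 1
1 1 0

Derivation:
After press 1 at (1,1):
0 1 0
0 0 1
1 1 0
1 0 0
1 1 0

After press 2 at (0,2):
0 0 1
0 0 0
1 1 0
1 0 0
1 1 0

After press 3 at (0,1):
1 1 0
0 1 0
1 1 0
1 0 0
1 1 0

After press 4 at (2,1):
1 1 0
0 0 0
0 0 1
1 1 0
1 1 0

After press 5 at (2,0):
1 1 0
1 0 0
1 1 1
0 1 0
1 1 0

After press 6 at (0,2):
1 0 1
1 0 1
1 1 1
0 1 0
1 1 0

After press 7 at (1,1):
1 1 1
0 1 0
1 0 1
0 1 0
1 1 0

After press 8 at (2,2):
1 1 1
0 1 1
1 1 0
0 1 1
1 1 0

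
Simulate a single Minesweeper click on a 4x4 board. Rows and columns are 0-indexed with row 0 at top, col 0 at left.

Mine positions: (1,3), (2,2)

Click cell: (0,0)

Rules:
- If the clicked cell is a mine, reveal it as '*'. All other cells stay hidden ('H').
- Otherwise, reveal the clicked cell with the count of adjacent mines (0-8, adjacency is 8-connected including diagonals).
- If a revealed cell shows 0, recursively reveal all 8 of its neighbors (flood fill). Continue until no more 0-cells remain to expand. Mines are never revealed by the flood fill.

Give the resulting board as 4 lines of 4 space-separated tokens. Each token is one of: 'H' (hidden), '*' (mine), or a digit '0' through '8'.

0 0 1 H
0 1 2 H
0 1 H H
0 1 H H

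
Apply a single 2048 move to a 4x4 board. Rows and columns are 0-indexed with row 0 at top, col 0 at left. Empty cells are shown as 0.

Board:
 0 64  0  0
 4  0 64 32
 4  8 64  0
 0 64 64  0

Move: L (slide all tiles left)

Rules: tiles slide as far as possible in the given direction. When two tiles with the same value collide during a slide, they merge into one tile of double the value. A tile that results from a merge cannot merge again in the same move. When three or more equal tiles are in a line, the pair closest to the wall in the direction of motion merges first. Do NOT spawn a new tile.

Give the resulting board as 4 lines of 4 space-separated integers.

Answer:  64   0   0   0
  4  64  32   0
  4   8  64   0
128   0   0   0

Derivation:
Slide left:
row 0: [0, 64, 0, 0] -> [64, 0, 0, 0]
row 1: [4, 0, 64, 32] -> [4, 64, 32, 0]
row 2: [4, 8, 64, 0] -> [4, 8, 64, 0]
row 3: [0, 64, 64, 0] -> [128, 0, 0, 0]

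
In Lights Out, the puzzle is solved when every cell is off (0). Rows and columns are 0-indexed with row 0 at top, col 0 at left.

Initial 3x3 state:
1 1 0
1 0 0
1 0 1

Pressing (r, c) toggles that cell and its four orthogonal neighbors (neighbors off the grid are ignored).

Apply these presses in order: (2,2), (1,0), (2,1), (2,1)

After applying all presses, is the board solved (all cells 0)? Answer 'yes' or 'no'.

After press 1 at (2,2):
1 1 0
1 0 1
1 1 0

After press 2 at (1,0):
0 1 0
0 1 1
0 1 0

After press 3 at (2,1):
0 1 0
0 0 1
1 0 1

After press 4 at (2,1):
0 1 0
0 1 1
0 1 0

Lights still on: 4

Answer: no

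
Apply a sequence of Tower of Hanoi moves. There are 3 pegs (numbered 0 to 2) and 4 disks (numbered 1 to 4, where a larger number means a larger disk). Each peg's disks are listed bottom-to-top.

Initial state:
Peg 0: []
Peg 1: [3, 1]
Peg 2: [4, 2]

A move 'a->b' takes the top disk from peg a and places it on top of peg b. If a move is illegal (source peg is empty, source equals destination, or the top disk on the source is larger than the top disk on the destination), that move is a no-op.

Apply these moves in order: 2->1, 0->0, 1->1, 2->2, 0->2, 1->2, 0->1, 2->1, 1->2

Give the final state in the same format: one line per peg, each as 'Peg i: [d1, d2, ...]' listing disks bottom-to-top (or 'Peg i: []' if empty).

After move 1 (2->1):
Peg 0: []
Peg 1: [3, 1]
Peg 2: [4, 2]

After move 2 (0->0):
Peg 0: []
Peg 1: [3, 1]
Peg 2: [4, 2]

After move 3 (1->1):
Peg 0: []
Peg 1: [3, 1]
Peg 2: [4, 2]

After move 4 (2->2):
Peg 0: []
Peg 1: [3, 1]
Peg 2: [4, 2]

After move 5 (0->2):
Peg 0: []
Peg 1: [3, 1]
Peg 2: [4, 2]

After move 6 (1->2):
Peg 0: []
Peg 1: [3]
Peg 2: [4, 2, 1]

After move 7 (0->1):
Peg 0: []
Peg 1: [3]
Peg 2: [4, 2, 1]

After move 8 (2->1):
Peg 0: []
Peg 1: [3, 1]
Peg 2: [4, 2]

After move 9 (1->2):
Peg 0: []
Peg 1: [3]
Peg 2: [4, 2, 1]

Answer: Peg 0: []
Peg 1: [3]
Peg 2: [4, 2, 1]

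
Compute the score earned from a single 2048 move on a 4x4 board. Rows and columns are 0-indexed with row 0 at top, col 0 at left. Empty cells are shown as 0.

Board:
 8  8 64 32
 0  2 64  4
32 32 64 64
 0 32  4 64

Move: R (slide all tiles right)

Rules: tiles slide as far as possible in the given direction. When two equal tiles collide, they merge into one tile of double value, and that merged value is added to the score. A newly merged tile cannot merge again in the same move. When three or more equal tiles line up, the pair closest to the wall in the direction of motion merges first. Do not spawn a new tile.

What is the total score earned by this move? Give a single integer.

Slide right:
row 0: [8, 8, 64, 32] -> [0, 16, 64, 32]  score +16 (running 16)
row 1: [0, 2, 64, 4] -> [0, 2, 64, 4]  score +0 (running 16)
row 2: [32, 32, 64, 64] -> [0, 0, 64, 128]  score +192 (running 208)
row 3: [0, 32, 4, 64] -> [0, 32, 4, 64]  score +0 (running 208)
Board after move:
  0  16  64  32
  0   2  64   4
  0   0  64 128
  0  32   4  64

Answer: 208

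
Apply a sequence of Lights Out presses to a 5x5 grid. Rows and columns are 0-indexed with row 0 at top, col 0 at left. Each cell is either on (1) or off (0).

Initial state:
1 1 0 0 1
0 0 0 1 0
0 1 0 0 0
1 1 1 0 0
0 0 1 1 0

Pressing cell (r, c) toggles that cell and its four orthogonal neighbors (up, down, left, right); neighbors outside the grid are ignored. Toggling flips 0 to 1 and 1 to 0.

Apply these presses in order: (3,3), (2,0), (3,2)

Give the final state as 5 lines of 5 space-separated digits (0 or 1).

After press 1 at (3,3):
1 1 0 0 1
0 0 0 1 0
0 1 0 1 0
1 1 0 1 1
0 0 1 0 0

After press 2 at (2,0):
1 1 0 0 1
1 0 0 1 0
1 0 0 1 0
0 1 0 1 1
0 0 1 0 0

After press 3 at (3,2):
1 1 0 0 1
1 0 0 1 0
1 0 1 1 0
0 0 1 0 1
0 0 0 0 0

Answer: 1 1 0 0 1
1 0 0 1 0
1 0 1 1 0
0 0 1 0 1
0 0 0 0 0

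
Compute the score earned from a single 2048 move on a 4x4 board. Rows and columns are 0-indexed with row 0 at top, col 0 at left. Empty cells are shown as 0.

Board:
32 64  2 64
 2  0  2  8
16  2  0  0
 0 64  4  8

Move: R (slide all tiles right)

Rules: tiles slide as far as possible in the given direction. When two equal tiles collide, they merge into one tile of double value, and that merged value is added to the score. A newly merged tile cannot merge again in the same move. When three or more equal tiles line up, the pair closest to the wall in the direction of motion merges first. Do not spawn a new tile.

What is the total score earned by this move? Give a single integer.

Slide right:
row 0: [32, 64, 2, 64] -> [32, 64, 2, 64]  score +0 (running 0)
row 1: [2, 0, 2, 8] -> [0, 0, 4, 8]  score +4 (running 4)
row 2: [16, 2, 0, 0] -> [0, 0, 16, 2]  score +0 (running 4)
row 3: [0, 64, 4, 8] -> [0, 64, 4, 8]  score +0 (running 4)
Board after move:
32 64  2 64
 0  0  4  8
 0  0 16  2
 0 64  4  8

Answer: 4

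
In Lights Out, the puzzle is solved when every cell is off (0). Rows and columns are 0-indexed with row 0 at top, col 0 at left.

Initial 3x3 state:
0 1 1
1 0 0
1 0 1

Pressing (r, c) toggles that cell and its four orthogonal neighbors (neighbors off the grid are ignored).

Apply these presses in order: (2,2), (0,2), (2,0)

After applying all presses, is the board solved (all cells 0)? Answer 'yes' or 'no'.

After press 1 at (2,2):
0 1 1
1 0 1
1 1 0

After press 2 at (0,2):
0 0 0
1 0 0
1 1 0

After press 3 at (2,0):
0 0 0
0 0 0
0 0 0

Lights still on: 0

Answer: yes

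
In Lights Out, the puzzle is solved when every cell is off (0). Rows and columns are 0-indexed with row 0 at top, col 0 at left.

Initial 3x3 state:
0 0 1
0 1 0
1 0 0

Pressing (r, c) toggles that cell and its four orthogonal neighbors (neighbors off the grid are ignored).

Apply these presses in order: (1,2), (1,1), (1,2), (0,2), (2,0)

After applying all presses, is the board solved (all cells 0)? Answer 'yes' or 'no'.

Answer: yes

Derivation:
After press 1 at (1,2):
0 0 0
0 0 1
1 0 1

After press 2 at (1,1):
0 1 0
1 1 0
1 1 1

After press 3 at (1,2):
0 1 1
1 0 1
1 1 0

After press 4 at (0,2):
0 0 0
1 0 0
1 1 0

After press 5 at (2,0):
0 0 0
0 0 0
0 0 0

Lights still on: 0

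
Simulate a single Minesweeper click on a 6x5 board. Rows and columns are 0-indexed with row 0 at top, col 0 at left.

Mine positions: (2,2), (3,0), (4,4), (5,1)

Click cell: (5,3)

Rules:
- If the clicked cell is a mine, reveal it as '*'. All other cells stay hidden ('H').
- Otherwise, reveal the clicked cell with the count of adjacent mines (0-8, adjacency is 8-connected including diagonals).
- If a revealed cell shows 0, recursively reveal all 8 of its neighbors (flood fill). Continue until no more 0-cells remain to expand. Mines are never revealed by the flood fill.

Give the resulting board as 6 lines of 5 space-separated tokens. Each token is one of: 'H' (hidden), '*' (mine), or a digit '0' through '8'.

H H H H H
H H H H H
H H H H H
H H H H H
H H H H H
H H H 1 H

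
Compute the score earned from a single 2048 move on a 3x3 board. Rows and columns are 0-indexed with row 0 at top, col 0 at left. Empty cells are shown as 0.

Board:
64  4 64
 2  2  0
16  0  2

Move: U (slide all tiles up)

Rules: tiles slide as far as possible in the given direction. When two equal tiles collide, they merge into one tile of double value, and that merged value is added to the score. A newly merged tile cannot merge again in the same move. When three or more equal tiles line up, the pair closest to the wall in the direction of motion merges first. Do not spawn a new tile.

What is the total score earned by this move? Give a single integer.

Answer: 0

Derivation:
Slide up:
col 0: [64, 2, 16] -> [64, 2, 16]  score +0 (running 0)
col 1: [4, 2, 0] -> [4, 2, 0]  score +0 (running 0)
col 2: [64, 0, 2] -> [64, 2, 0]  score +0 (running 0)
Board after move:
64  4 64
 2  2  2
16  0  0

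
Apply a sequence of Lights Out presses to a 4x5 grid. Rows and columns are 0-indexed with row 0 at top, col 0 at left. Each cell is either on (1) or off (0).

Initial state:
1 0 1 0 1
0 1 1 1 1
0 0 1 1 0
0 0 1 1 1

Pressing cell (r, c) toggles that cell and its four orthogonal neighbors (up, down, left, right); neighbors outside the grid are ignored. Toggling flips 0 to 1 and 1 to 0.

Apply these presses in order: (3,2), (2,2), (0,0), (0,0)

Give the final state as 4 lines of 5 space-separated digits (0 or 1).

Answer: 1 0 1 0 1
0 1 0 1 1
0 1 1 0 0
0 1 1 0 1

Derivation:
After press 1 at (3,2):
1 0 1 0 1
0 1 1 1 1
0 0 0 1 0
0 1 0 0 1

After press 2 at (2,2):
1 0 1 0 1
0 1 0 1 1
0 1 1 0 0
0 1 1 0 1

After press 3 at (0,0):
0 1 1 0 1
1 1 0 1 1
0 1 1 0 0
0 1 1 0 1

After press 4 at (0,0):
1 0 1 0 1
0 1 0 1 1
0 1 1 0 0
0 1 1 0 1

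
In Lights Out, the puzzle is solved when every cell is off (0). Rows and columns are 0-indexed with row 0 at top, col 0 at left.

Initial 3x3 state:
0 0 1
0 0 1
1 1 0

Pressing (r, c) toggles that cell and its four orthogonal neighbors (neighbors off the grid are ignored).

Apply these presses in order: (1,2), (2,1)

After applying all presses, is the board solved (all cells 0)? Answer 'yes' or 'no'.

After press 1 at (1,2):
0 0 0
0 1 0
1 1 1

After press 2 at (2,1):
0 0 0
0 0 0
0 0 0

Lights still on: 0

Answer: yes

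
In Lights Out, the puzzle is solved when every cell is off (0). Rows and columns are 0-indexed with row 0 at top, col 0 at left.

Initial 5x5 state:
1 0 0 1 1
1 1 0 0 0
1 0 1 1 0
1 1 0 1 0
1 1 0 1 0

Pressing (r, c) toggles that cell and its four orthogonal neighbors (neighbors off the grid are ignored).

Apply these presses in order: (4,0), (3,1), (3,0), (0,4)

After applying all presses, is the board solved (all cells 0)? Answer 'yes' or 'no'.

After press 1 at (4,0):
1 0 0 1 1
1 1 0 0 0
1 0 1 1 0
0 1 0 1 0
0 0 0 1 0

After press 2 at (3,1):
1 0 0 1 1
1 1 0 0 0
1 1 1 1 0
1 0 1 1 0
0 1 0 1 0

After press 3 at (3,0):
1 0 0 1 1
1 1 0 0 0
0 1 1 1 0
0 1 1 1 0
1 1 0 1 0

After press 4 at (0,4):
1 0 0 0 0
1 1 0 0 1
0 1 1 1 0
0 1 1 1 0
1 1 0 1 0

Lights still on: 13

Answer: no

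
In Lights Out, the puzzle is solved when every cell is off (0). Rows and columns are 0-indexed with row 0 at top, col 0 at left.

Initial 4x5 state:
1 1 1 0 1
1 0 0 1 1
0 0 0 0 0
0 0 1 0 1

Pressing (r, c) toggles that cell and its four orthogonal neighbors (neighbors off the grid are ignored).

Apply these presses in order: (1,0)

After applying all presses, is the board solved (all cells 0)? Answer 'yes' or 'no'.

Answer: no

Derivation:
After press 1 at (1,0):
0 1 1 0 1
0 1 0 1 1
1 0 0 0 0
0 0 1 0 1

Lights still on: 9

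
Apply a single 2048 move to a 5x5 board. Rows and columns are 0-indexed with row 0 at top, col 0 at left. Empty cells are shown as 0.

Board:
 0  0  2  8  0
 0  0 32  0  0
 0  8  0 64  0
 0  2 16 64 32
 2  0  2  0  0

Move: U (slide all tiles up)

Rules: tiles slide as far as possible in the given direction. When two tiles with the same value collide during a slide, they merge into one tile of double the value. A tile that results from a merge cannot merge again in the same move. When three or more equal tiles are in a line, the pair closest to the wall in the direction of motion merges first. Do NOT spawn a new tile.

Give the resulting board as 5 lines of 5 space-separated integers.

Answer:   2   8   2   8  32
  0   2  32 128   0
  0   0  16   0   0
  0   0   2   0   0
  0   0   0   0   0

Derivation:
Slide up:
col 0: [0, 0, 0, 0, 2] -> [2, 0, 0, 0, 0]
col 1: [0, 0, 8, 2, 0] -> [8, 2, 0, 0, 0]
col 2: [2, 32, 0, 16, 2] -> [2, 32, 16, 2, 0]
col 3: [8, 0, 64, 64, 0] -> [8, 128, 0, 0, 0]
col 4: [0, 0, 0, 32, 0] -> [32, 0, 0, 0, 0]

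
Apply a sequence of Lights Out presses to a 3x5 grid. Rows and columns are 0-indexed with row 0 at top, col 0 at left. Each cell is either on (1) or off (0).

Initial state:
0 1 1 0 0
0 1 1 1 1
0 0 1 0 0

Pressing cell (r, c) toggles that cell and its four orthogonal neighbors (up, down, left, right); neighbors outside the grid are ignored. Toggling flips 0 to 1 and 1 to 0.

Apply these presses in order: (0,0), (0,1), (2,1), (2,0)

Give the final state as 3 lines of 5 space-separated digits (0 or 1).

Answer: 0 1 0 0 0
0 1 1 1 1
0 0 0 0 0

Derivation:
After press 1 at (0,0):
1 0 1 0 0
1 1 1 1 1
0 0 1 0 0

After press 2 at (0,1):
0 1 0 0 0
1 0 1 1 1
0 0 1 0 0

After press 3 at (2,1):
0 1 0 0 0
1 1 1 1 1
1 1 0 0 0

After press 4 at (2,0):
0 1 0 0 0
0 1 1 1 1
0 0 0 0 0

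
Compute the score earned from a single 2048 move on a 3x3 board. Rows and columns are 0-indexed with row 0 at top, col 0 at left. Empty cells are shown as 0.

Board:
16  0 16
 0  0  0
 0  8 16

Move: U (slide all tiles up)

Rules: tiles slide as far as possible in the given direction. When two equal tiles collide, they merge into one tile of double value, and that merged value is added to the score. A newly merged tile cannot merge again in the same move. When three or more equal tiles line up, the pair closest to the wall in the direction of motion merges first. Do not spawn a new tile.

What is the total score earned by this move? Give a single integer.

Answer: 32

Derivation:
Slide up:
col 0: [16, 0, 0] -> [16, 0, 0]  score +0 (running 0)
col 1: [0, 0, 8] -> [8, 0, 0]  score +0 (running 0)
col 2: [16, 0, 16] -> [32, 0, 0]  score +32 (running 32)
Board after move:
16  8 32
 0  0  0
 0  0  0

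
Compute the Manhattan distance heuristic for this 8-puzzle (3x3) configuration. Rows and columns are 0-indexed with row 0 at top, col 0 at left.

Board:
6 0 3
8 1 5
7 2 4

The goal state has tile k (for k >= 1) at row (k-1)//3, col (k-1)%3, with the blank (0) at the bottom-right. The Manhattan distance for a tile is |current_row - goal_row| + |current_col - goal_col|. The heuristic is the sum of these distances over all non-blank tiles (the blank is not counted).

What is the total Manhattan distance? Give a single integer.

Answer: 13

Derivation:
Tile 6: (0,0)->(1,2) = 3
Tile 3: (0,2)->(0,2) = 0
Tile 8: (1,0)->(2,1) = 2
Tile 1: (1,1)->(0,0) = 2
Tile 5: (1,2)->(1,1) = 1
Tile 7: (2,0)->(2,0) = 0
Tile 2: (2,1)->(0,1) = 2
Tile 4: (2,2)->(1,0) = 3
Sum: 3 + 0 + 2 + 2 + 1 + 0 + 2 + 3 = 13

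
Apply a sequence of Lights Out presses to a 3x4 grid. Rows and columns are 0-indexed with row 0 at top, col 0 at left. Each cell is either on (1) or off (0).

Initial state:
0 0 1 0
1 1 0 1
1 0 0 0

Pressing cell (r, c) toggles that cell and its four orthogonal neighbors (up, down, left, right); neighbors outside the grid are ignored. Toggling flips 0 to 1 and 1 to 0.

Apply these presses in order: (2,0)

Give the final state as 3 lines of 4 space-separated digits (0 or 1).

Answer: 0 0 1 0
0 1 0 1
0 1 0 0

Derivation:
After press 1 at (2,0):
0 0 1 0
0 1 0 1
0 1 0 0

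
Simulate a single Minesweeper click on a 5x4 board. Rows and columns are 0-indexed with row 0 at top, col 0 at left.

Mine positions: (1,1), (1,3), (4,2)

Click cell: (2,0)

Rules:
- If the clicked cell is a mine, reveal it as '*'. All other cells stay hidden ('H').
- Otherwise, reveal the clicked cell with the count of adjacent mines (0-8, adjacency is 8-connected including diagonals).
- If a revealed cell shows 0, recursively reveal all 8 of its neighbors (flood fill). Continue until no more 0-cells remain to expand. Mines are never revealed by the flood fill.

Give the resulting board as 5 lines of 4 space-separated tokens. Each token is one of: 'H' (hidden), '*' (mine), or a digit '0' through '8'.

H H H H
H H H H
1 H H H
H H H H
H H H H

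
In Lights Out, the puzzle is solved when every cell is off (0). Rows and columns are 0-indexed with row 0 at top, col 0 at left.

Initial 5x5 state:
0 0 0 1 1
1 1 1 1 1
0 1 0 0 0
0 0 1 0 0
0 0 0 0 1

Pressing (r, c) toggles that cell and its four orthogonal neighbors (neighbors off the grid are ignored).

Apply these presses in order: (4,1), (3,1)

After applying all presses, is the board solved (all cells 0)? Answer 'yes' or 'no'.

Answer: no

Derivation:
After press 1 at (4,1):
0 0 0 1 1
1 1 1 1 1
0 1 0 0 0
0 1 1 0 0
1 1 1 0 1

After press 2 at (3,1):
0 0 0 1 1
1 1 1 1 1
0 0 0 0 0
1 0 0 0 0
1 0 1 0 1

Lights still on: 11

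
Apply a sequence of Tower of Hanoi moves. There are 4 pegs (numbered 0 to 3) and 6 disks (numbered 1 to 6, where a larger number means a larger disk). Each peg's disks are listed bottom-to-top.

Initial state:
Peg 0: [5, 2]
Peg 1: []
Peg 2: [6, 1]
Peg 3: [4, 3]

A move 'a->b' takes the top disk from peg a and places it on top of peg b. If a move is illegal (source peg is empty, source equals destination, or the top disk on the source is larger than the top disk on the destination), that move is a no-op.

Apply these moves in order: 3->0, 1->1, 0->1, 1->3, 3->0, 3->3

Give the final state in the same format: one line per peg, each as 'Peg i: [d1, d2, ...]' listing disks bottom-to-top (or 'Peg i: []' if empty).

Answer: Peg 0: [5, 2]
Peg 1: []
Peg 2: [6, 1]
Peg 3: [4, 3]

Derivation:
After move 1 (3->0):
Peg 0: [5, 2]
Peg 1: []
Peg 2: [6, 1]
Peg 3: [4, 3]

After move 2 (1->1):
Peg 0: [5, 2]
Peg 1: []
Peg 2: [6, 1]
Peg 3: [4, 3]

After move 3 (0->1):
Peg 0: [5]
Peg 1: [2]
Peg 2: [6, 1]
Peg 3: [4, 3]

After move 4 (1->3):
Peg 0: [5]
Peg 1: []
Peg 2: [6, 1]
Peg 3: [4, 3, 2]

After move 5 (3->0):
Peg 0: [5, 2]
Peg 1: []
Peg 2: [6, 1]
Peg 3: [4, 3]

After move 6 (3->3):
Peg 0: [5, 2]
Peg 1: []
Peg 2: [6, 1]
Peg 3: [4, 3]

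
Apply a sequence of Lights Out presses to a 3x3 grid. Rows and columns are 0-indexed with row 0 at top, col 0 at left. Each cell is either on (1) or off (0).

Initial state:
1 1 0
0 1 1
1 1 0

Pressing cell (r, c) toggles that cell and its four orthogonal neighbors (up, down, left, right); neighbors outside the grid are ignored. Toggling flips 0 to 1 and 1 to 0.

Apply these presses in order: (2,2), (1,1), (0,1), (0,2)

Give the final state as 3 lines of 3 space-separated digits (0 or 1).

After press 1 at (2,2):
1 1 0
0 1 0
1 0 1

After press 2 at (1,1):
1 0 0
1 0 1
1 1 1

After press 3 at (0,1):
0 1 1
1 1 1
1 1 1

After press 4 at (0,2):
0 0 0
1 1 0
1 1 1

Answer: 0 0 0
1 1 0
1 1 1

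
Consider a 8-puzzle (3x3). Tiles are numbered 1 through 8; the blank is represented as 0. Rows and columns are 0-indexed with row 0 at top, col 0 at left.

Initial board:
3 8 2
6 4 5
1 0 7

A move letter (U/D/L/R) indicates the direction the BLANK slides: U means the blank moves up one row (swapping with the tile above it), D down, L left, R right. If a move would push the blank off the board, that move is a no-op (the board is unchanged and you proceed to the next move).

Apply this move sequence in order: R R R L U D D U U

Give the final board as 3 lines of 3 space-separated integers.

Answer: 3 0 2
6 8 5
1 4 7

Derivation:
After move 1 (R):
3 8 2
6 4 5
1 7 0

After move 2 (R):
3 8 2
6 4 5
1 7 0

After move 3 (R):
3 8 2
6 4 5
1 7 0

After move 4 (L):
3 8 2
6 4 5
1 0 7

After move 5 (U):
3 8 2
6 0 5
1 4 7

After move 6 (D):
3 8 2
6 4 5
1 0 7

After move 7 (D):
3 8 2
6 4 5
1 0 7

After move 8 (U):
3 8 2
6 0 5
1 4 7

After move 9 (U):
3 0 2
6 8 5
1 4 7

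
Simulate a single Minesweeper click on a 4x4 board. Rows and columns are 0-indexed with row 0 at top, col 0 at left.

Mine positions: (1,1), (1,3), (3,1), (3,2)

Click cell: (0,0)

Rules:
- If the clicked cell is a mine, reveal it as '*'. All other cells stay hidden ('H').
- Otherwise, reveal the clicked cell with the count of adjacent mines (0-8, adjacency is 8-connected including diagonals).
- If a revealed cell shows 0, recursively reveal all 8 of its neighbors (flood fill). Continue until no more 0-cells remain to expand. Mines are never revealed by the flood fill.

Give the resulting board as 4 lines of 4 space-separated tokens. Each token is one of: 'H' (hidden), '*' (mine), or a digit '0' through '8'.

1 H H H
H H H H
H H H H
H H H H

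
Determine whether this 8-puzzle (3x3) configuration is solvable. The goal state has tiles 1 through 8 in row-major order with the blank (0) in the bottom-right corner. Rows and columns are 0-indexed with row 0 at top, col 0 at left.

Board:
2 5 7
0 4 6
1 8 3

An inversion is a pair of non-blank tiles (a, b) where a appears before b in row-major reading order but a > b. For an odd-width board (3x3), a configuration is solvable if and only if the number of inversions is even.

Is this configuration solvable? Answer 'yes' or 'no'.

Answer: no

Derivation:
Inversions (pairs i<j in row-major order where tile[i] > tile[j] > 0): 13
13 is odd, so the puzzle is not solvable.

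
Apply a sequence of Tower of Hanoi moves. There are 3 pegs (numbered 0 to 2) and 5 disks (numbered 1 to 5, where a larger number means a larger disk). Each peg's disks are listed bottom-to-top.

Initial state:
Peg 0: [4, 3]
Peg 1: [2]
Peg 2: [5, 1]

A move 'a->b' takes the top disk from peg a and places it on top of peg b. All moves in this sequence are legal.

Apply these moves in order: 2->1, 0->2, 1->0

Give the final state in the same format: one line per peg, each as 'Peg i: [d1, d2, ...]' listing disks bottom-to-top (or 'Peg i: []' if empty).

Answer: Peg 0: [4, 1]
Peg 1: [2]
Peg 2: [5, 3]

Derivation:
After move 1 (2->1):
Peg 0: [4, 3]
Peg 1: [2, 1]
Peg 2: [5]

After move 2 (0->2):
Peg 0: [4]
Peg 1: [2, 1]
Peg 2: [5, 3]

After move 3 (1->0):
Peg 0: [4, 1]
Peg 1: [2]
Peg 2: [5, 3]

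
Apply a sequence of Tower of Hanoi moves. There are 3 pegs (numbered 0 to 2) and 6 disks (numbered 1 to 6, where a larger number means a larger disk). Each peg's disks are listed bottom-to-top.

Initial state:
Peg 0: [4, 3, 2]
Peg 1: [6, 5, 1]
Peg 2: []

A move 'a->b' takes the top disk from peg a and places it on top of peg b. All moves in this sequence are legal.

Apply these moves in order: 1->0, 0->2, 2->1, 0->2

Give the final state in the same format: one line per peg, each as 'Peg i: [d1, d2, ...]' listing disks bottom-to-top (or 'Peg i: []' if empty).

After move 1 (1->0):
Peg 0: [4, 3, 2, 1]
Peg 1: [6, 5]
Peg 2: []

After move 2 (0->2):
Peg 0: [4, 3, 2]
Peg 1: [6, 5]
Peg 2: [1]

After move 3 (2->1):
Peg 0: [4, 3, 2]
Peg 1: [6, 5, 1]
Peg 2: []

After move 4 (0->2):
Peg 0: [4, 3]
Peg 1: [6, 5, 1]
Peg 2: [2]

Answer: Peg 0: [4, 3]
Peg 1: [6, 5, 1]
Peg 2: [2]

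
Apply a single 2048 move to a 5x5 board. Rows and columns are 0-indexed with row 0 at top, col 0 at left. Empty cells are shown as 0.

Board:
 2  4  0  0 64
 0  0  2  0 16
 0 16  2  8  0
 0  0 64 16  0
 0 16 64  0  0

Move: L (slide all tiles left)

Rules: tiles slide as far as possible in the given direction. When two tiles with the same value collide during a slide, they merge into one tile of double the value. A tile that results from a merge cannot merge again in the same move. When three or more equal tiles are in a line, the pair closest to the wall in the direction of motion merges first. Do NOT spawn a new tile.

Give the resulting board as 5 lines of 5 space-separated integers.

Answer:  2  4 64  0  0
 2 16  0  0  0
16  2  8  0  0
64 16  0  0  0
16 64  0  0  0

Derivation:
Slide left:
row 0: [2, 4, 0, 0, 64] -> [2, 4, 64, 0, 0]
row 1: [0, 0, 2, 0, 16] -> [2, 16, 0, 0, 0]
row 2: [0, 16, 2, 8, 0] -> [16, 2, 8, 0, 0]
row 3: [0, 0, 64, 16, 0] -> [64, 16, 0, 0, 0]
row 4: [0, 16, 64, 0, 0] -> [16, 64, 0, 0, 0]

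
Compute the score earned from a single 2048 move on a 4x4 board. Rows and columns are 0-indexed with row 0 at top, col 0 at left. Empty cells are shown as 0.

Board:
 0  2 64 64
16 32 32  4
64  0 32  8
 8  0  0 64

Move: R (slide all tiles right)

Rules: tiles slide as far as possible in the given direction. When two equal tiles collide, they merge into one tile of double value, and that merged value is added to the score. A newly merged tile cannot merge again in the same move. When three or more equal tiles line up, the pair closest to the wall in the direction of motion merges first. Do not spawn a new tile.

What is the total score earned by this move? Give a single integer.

Answer: 192

Derivation:
Slide right:
row 0: [0, 2, 64, 64] -> [0, 0, 2, 128]  score +128 (running 128)
row 1: [16, 32, 32, 4] -> [0, 16, 64, 4]  score +64 (running 192)
row 2: [64, 0, 32, 8] -> [0, 64, 32, 8]  score +0 (running 192)
row 3: [8, 0, 0, 64] -> [0, 0, 8, 64]  score +0 (running 192)
Board after move:
  0   0   2 128
  0  16  64   4
  0  64  32   8
  0   0   8  64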